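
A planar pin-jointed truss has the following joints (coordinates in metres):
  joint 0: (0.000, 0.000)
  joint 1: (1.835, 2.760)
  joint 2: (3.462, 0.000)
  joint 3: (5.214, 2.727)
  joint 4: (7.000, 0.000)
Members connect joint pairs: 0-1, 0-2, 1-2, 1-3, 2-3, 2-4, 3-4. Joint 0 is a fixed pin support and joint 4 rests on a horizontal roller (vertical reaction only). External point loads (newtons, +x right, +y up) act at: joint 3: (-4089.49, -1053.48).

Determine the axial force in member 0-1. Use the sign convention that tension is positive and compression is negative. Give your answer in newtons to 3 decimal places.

N=5 nodes, M=7 members, R=3 reactions → 2N=10, M+R=10
member 0 (0-1): L=3.3143, (cx,cy)=(0.5537,0.8327)
member 1 (0-2): L=3.4620, (cx,cy)=(1.0000,0.0000)
member 2 (1-2): L=3.2039, (cx,cy)=(0.5078,-0.8615)
member 3 (1-3): L=3.3792, (cx,cy)=(1.0000,-0.0098)
member 4 (2-3): L=3.2413, (cx,cy)=(0.5405,0.8413)
member 5 (2-4): L=3.5380, (cx,cy)=(1.0000,0.0000)
member 6 (3-4): L=3.2598, (cx,cy)=(0.5479,-0.8366)
solve A·x = −loads:
  F[0-1] = -2235.8997 N (compression)
  F[0-2] = -2851.5722 N (compression)
  F[1-2] = +2188.0025 N (tension)
  F[1-3] = -2349.1515 N (compression)
  F[2-3] = -2240.3578 N (compression)
  F[2-4] = -529.4841 N (compression)
  F[3-4] = +966.4135 N (tension)
  Rx@0 = +4089.4900 N
  Ry@0 = +1861.9364 N
  Ry@4 = -808.4564 N

-2235.900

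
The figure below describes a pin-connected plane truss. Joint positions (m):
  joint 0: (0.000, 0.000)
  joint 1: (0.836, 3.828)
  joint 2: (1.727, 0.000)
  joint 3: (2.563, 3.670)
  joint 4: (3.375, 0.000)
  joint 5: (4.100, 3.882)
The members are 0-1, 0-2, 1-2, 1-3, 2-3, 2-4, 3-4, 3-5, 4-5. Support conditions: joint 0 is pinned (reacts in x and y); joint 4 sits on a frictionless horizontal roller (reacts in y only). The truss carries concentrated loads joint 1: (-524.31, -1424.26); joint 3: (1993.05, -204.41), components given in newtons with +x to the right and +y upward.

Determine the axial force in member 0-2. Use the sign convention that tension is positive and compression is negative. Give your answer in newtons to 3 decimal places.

1370.043

N=6 nodes, M=9 members, R=3 reactions → 2N=12, M+R=12
member 0 (0-1): L=3.9182, (cx,cy)=(0.2134,0.9770)
member 1 (0-2): L=1.7270, (cx,cy)=(1.0000,0.0000)
member 2 (1-2): L=3.9303, (cx,cy)=(0.2267,-0.9740)
member 3 (1-3): L=1.7342, (cx,cy)=(0.9958,-0.0911)
member 4 (2-3): L=3.7640, (cx,cy)=(0.2221,0.9750)
member 5 (2-4): L=1.6480, (cx,cy)=(1.0000,0.0000)
member 6 (3-4): L=3.7588, (cx,cy)=(0.2160,-0.9764)
member 7 (3-5): L=1.5516, (cx,cy)=(0.9906,0.1366)
member 8 (4-5): L=3.9491, (cx,cy)=(0.1836,0.9830)
solve A·x = −loads:
  F[0-1] = +462.5800 N (tension)
  F[0-2] = +1370.0430 N (tension)
  F[1-2] = -2028.0486 N (compression)
  F[1-3] = +1087.2850 N (tension)
  F[2-3] = +2025.8475 N (tension)
  F[2-4] = +460.3394 N (tension)
  F[3-4] = -2130.9156 N (compression)
  F[3-5] = -0.0000 N (compression)
  F[4-5] = +0.0000 N (tension)
  Rx@0 = -1468.7400 N
  Ry@0 = -451.9282 N
  Ry@4 = +2080.5982 N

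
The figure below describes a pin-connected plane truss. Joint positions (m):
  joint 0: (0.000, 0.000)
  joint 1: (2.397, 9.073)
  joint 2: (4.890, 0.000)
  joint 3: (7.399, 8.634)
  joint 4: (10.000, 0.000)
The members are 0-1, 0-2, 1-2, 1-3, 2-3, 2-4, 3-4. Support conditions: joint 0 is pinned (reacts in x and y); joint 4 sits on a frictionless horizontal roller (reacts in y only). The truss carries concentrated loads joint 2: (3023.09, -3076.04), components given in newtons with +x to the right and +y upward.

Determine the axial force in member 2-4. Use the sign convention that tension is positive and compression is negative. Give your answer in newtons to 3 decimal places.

N=5 nodes, M=7 members, R=3 reactions → 2N=10, M+R=10
member 0 (0-1): L=9.3843, (cx,cy)=(0.2554,0.9668)
member 1 (0-2): L=4.8900, (cx,cy)=(1.0000,0.0000)
member 2 (1-2): L=9.4093, (cx,cy)=(0.2650,-0.9643)
member 3 (1-3): L=5.0212, (cx,cy)=(0.9962,-0.0874)
member 4 (2-3): L=8.9912, (cx,cy)=(0.2791,0.9603)
member 5 (2-4): L=5.1100, (cx,cy)=(1.0000,0.0000)
member 6 (3-4): L=9.0173, (cx,cy)=(0.2884,-0.9575)
solve A·x = −loads:
  F[0-1] = -1625.7864 N (compression)
  F[0-2] = +3438.3595 N (tension)
  F[1-2] = +1709.1268 N (tension)
  F[1-3] = -871.4421 N (compression)
  F[2-3] = +1487.0665 N (tension)
  F[2-4] = +453.1366 N (tension)
  F[3-4] = -1570.9554 N (compression)
  Rx@0 = -3023.0900 N
  Ry@0 = +1571.8564 N
  Ry@4 = +1504.1836 N

453.137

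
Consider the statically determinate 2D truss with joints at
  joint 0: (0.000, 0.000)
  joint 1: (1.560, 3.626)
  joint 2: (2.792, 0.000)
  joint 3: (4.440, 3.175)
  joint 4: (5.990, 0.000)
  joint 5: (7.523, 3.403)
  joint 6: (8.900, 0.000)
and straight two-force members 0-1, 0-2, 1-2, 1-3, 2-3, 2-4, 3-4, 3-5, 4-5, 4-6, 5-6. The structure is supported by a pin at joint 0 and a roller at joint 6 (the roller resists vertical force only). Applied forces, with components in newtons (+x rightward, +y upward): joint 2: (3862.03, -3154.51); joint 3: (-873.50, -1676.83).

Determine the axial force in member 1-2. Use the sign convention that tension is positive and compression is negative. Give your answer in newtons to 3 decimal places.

3949.184

N=7 nodes, M=11 members, R=3 reactions → 2N=14, M+R=14
member 0 (0-1): L=3.9473, (cx,cy)=(0.3952,0.9186)
member 1 (0-2): L=2.7920, (cx,cy)=(1.0000,0.0000)
member 2 (1-2): L=3.8296, (cx,cy)=(0.3217,-0.9468)
member 3 (1-3): L=2.9151, (cx,cy)=(0.9880,-0.1547)
member 4 (2-3): L=3.5772, (cx,cy)=(0.4607,0.8876)
member 5 (2-4): L=3.1980, (cx,cy)=(1.0000,0.0000)
member 6 (3-4): L=3.5331, (cx,cy)=(0.4387,-0.8986)
member 7 (3-5): L=3.0914, (cx,cy)=(0.9973,0.0738)
member 8 (4-5): L=3.7324, (cx,cy)=(0.4107,0.9118)
member 9 (4-6): L=2.9100, (cx,cy)=(1.0000,0.0000)
member 10 (5-6): L=3.6710, (cx,cy)=(0.3751,-0.9270)
solve A·x = −loads:
  F[0-1] = -3610.7671 N (compression)
  F[0-2] = +4415.5162 N (tension)
  F[1-2] = +3949.1837 N (tension)
  F[1-3] = -2730.3370 N (compression)
  F[2-3] = -658.8101 N (compression)
  F[2-4] = +2127.4716 N (tension)
  F[3-4] = -1795.6068 N (compression)
  F[3-5] = -1343.3932 N (compression)
  F[4-5] = +1769.7612 N (tension)
  F[4-6] = +612.8365 N (tension)
  F[5-6] = -1633.8037 N (compression)
  Rx@0 = -2988.5300 N
  Ry@0 = +3316.8282 N
  Ry@6 = +1514.5118 N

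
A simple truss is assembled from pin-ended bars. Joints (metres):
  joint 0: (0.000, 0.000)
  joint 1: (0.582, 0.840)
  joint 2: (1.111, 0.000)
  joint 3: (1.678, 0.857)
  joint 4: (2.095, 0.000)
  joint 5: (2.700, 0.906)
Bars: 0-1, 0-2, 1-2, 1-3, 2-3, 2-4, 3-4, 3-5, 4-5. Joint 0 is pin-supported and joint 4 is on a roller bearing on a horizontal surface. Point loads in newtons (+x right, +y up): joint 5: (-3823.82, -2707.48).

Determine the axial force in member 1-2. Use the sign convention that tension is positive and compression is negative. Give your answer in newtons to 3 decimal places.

1009.306

N=6 nodes, M=9 members, R=3 reactions → 2N=12, M+R=12
member 0 (0-1): L=1.0219, (cx,cy)=(0.5695,0.8220)
member 1 (0-2): L=1.1110, (cx,cy)=(1.0000,0.0000)
member 2 (1-2): L=0.9927, (cx,cy)=(0.5329,-0.8462)
member 3 (1-3): L=1.0961, (cx,cy)=(0.9999,0.0155)
member 4 (2-3): L=1.0276, (cx,cy)=(0.5518,0.8340)
member 5 (2-4): L=0.9840, (cx,cy)=(1.0000,0.0000)
member 6 (3-4): L=0.9531, (cx,cy)=(0.4375,-0.8992)
member 7 (3-5): L=1.0232, (cx,cy)=(0.9989,0.0479)
member 8 (4-5): L=1.0894, (cx,cy)=(0.5553,0.8316)
solve A·x = −loads:
  F[0-1] = -1060.5707 N (compression)
  F[0-2] = -3219.8088 N (compression)
  F[1-2] = +1009.3065 N (tension)
  F[1-3] = -1142.0013 N (compression)
  F[2-3] = -1024.0600 N (compression)
  F[2-4] = -2116.9029 N (compression)
  F[3-4] = +858.4525 N (tension)
  F[3-5] = -2084.9119 N (compression)
  F[4-5] = -3135.5825 N (compression)
  Rx@0 = +3823.8200 N
  Ry@0 = +871.7687 N
  Ry@4 = +1835.7113 N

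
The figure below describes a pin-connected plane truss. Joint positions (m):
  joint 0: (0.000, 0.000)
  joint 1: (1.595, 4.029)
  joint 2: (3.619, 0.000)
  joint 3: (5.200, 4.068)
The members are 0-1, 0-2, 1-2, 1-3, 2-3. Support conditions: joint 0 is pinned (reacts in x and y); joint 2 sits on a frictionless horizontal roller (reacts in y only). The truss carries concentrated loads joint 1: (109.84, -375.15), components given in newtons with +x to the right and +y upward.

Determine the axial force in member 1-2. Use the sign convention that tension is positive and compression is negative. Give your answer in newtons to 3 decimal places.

N=4 nodes, M=5 members, R=3 reactions → 2N=8, M+R=8
member 0 (0-1): L=4.3332, (cx,cy)=(0.3681,0.9298)
member 1 (0-2): L=3.6190, (cx,cy)=(1.0000,0.0000)
member 2 (1-2): L=4.5088, (cx,cy)=(0.4489,-0.8936)
member 3 (1-3): L=3.6052, (cx,cy)=(0.9999,0.0108)
member 4 (2-3): L=4.3644, (cx,cy)=(0.3622,0.9321)
solve A·x = −loads:
  F[0-1] = -94.1355 N (compression)
  F[0-2] = +144.4900 N (tension)
  F[1-2] = -321.8768 N (compression)
  F[1-3] = -0.0000 N (compression)
  F[2-3] = +0.0000 N (tension)
  Rx@0 = -109.8400 N
  Ry@0 = +87.5265 N
  Ry@2 = +287.6235 N

-321.877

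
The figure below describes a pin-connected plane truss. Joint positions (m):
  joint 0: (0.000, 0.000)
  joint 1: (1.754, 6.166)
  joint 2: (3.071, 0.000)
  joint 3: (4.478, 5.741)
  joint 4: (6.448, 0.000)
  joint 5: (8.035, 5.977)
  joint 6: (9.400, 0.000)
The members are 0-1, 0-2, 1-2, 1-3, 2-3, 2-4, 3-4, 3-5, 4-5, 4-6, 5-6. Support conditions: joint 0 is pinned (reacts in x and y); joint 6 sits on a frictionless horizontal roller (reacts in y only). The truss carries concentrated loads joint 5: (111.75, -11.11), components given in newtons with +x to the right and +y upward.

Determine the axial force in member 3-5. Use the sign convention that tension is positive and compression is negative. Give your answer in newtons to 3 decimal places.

76.426

N=7 nodes, M=11 members, R=3 reactions → 2N=14, M+R=14
member 0 (0-1): L=6.4106, (cx,cy)=(0.2736,0.9618)
member 1 (0-2): L=3.0710, (cx,cy)=(1.0000,0.0000)
member 2 (1-2): L=6.3051, (cx,cy)=(0.2089,-0.9779)
member 3 (1-3): L=2.7570, (cx,cy)=(0.9880,-0.1542)
member 4 (2-3): L=5.9109, (cx,cy)=(0.2380,0.9713)
member 5 (2-4): L=3.3770, (cx,cy)=(1.0000,0.0000)
member 6 (3-4): L=6.0696, (cx,cy)=(0.3246,-0.9459)
member 7 (3-5): L=3.5648, (cx,cy)=(0.9978,0.0662)
member 8 (4-5): L=6.1841, (cx,cy)=(0.2566,0.9665)
member 9 (4-6): L=2.9520, (cx,cy)=(1.0000,0.0000)
member 10 (5-6): L=6.1309, (cx,cy)=(0.2226,-0.9749)
solve A·x = −loads:
  F[0-1] = +72.1980 N (tension)
  F[0-2] = +91.9960 N (tension)
  F[1-2] = -76.7175 N (compression)
  F[1-3] = +36.2115 N (tension)
  F[2-3] = +77.2456 N (tension)
  F[2-4] = +57.5842 N (tension)
  F[3-4] = -68.0685 N (compression)
  F[3-5] = +76.4264 N (tension)
  F[4-5] = +66.6143 N (tension)
  F[4-6] = +18.3963 N (tension)
  F[5-6] = -82.6270 N (compression)
  Rx@0 = -111.7500 N
  Ry@0 = -69.4430 N
  Ry@6 = +80.5530 N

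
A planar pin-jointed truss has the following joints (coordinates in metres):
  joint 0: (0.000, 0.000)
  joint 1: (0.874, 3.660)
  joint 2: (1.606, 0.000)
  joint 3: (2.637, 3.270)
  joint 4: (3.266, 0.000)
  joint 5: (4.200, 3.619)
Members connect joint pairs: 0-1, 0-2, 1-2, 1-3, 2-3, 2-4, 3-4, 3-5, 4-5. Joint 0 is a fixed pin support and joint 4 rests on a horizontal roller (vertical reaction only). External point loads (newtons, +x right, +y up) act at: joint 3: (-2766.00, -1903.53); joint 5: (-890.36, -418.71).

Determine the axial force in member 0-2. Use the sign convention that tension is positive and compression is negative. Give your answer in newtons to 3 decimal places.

N=6 nodes, M=9 members, R=3 reactions → 2N=12, M+R=12
member 0 (0-1): L=3.7629, (cx,cy)=(0.2323,0.9727)
member 1 (0-2): L=1.6060, (cx,cy)=(1.0000,0.0000)
member 2 (1-2): L=3.7325, (cx,cy)=(0.1961,-0.9806)
member 3 (1-3): L=1.8056, (cx,cy)=(0.9764,-0.2160)
member 4 (2-3): L=3.4287, (cx,cy)=(0.3007,0.9537)
member 5 (2-4): L=1.6600, (cx,cy)=(1.0000,0.0000)
member 6 (3-4): L=3.3299, (cx,cy)=(0.1889,-0.9820)
member 7 (3-5): L=1.6015, (cx,cy)=(0.9760,0.2179)
member 8 (4-5): L=3.7376, (cx,cy)=(0.2499,0.9683)
solve A·x = −loads:
  F[0-1] = -4115.3883 N (compression)
  F[0-2] = -2700.4904 N (compression)
  F[1-2] = +4496.6982 N (tension)
  F[1-3] = -1882.1732 N (compression)
  F[2-3] = -4623.3475 N (compression)
  F[2-4] = -428.3810 N (compression)
  F[3-4] = +1949.0377 N (tension)
  F[3-5] = -850.5791 N (compression)
  F[4-5] = -240.9961 N (compression)
  Rx@0 = +3656.3600 N
  Ry@0 = +4002.8408 N
  Ry@4 = -1680.6008 N

-2700.490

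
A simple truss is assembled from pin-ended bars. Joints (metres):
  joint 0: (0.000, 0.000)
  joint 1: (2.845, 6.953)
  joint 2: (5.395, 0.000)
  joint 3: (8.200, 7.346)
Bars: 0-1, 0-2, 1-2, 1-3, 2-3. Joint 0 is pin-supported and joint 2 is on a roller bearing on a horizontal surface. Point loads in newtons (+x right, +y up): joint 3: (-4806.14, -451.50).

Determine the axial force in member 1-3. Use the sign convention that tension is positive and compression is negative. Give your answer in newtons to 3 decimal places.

-4780.155

N=4 nodes, M=5 members, R=3 reactions → 2N=8, M+R=8
member 0 (0-1): L=7.5125, (cx,cy)=(0.3787,0.9255)
member 1 (0-2): L=5.3950, (cx,cy)=(1.0000,0.0000)
member 2 (1-2): L=7.4059, (cx,cy)=(0.3443,-0.9389)
member 3 (1-3): L=5.3694, (cx,cy)=(0.9973,0.0732)
member 4 (2-3): L=7.8633, (cx,cy)=(0.3567,0.9342)
solve A·x = −loads:
  F[0-1] = -6817.1920 N (compression)
  F[0-2] = -2224.4679 N (compression)
  F[1-2] = +6347.7251 N (tension)
  F[1-3] = -4780.1553 N (compression)
  F[2-3] = -108.7852 N (compression)
  Rx@0 = +4806.1400 N
  Ry@0 = +6309.4434 N
  Ry@2 = -5857.9434 N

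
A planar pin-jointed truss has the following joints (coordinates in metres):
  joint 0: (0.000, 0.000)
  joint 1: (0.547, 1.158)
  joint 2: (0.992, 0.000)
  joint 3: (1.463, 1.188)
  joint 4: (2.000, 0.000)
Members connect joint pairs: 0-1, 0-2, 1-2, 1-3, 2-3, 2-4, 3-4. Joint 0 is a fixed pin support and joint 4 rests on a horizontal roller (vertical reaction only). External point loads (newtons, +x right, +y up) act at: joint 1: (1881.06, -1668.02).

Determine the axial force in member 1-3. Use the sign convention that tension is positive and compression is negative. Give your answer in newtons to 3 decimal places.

-1329.157

N=5 nodes, M=7 members, R=3 reactions → 2N=10, M+R=10
member 0 (0-1): L=1.2807, (cx,cy)=(0.4271,0.9042)
member 1 (0-2): L=0.9920, (cx,cy)=(1.0000,0.0000)
member 2 (1-2): L=1.2406, (cx,cy)=(0.3587,-0.9334)
member 3 (1-3): L=0.9165, (cx,cy)=(0.9995,0.0327)
member 4 (2-3): L=1.2780, (cx,cy)=(0.3686,0.9296)
member 5 (2-4): L=1.0080, (cx,cy)=(1.0000,0.0000)
member 6 (3-4): L=1.3037, (cx,cy)=(0.4119,-0.9112)
solve A·x = −loads:
  F[0-1] = -135.6813 N (compression)
  F[0-2] = +1939.0112 N (tension)
  F[1-2] = -1702.1224 N (compression)
  F[1-3] = -1329.1569 N (compression)
  F[2-3] = +1709.1605 N (tension)
  F[2-4] = +698.5236 N (tension)
  F[3-4] = -1695.8781 N (compression)
  Rx@0 = -1881.0600 N
  Ry@0 = +122.6828 N
  Ry@4 = +1545.3372 N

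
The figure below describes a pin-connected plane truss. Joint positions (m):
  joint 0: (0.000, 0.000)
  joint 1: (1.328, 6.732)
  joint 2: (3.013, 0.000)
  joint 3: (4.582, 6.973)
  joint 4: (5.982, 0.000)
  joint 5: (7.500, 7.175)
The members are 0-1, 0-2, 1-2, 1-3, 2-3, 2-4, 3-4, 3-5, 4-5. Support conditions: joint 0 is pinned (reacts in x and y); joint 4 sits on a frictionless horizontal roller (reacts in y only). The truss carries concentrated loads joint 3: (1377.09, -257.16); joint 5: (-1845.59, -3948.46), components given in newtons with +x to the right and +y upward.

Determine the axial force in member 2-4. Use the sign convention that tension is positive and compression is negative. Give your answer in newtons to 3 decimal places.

N=6 nodes, M=9 members, R=3 reactions → 2N=12, M+R=12
member 0 (0-1): L=6.8617, (cx,cy)=(0.1935,0.9811)
member 1 (0-2): L=3.0130, (cx,cy)=(1.0000,0.0000)
member 2 (1-2): L=6.9397, (cx,cy)=(0.2428,-0.9701)
member 3 (1-3): L=3.2629, (cx,cy)=(0.9973,0.0739)
member 4 (2-3): L=7.1473, (cx,cy)=(0.2195,0.9756)
member 5 (2-4): L=2.9690, (cx,cy)=(1.0000,0.0000)
member 6 (3-4): L=7.1122, (cx,cy)=(0.1968,-0.9804)
member 7 (3-5): L=2.9250, (cx,cy)=(0.9976,0.0691)
member 8 (4-5): L=7.3338, (cx,cy)=(0.2070,0.9783)
solve A·x = −loads:
  F[0-1] = +339.7705 N (tension)
  F[0-2] = -534.2582 N (compression)
  F[1-2] = -332.4465 N (compression)
  F[1-3] = +146.8797 N (tension)
  F[2-3] = +330.5611 N (tension)
  F[2-4] = -687.5440 N (compression)
  F[3-4] = -674.6796 N (compression)
  F[3-5] = -1027.6916 N (compression)
  F[4-5] = -3963.3175 N (compression)
  Rx@0 = +468.5000 N
  Ry@0 = -333.3465 N
  Ry@4 = +4538.9665 N

-687.544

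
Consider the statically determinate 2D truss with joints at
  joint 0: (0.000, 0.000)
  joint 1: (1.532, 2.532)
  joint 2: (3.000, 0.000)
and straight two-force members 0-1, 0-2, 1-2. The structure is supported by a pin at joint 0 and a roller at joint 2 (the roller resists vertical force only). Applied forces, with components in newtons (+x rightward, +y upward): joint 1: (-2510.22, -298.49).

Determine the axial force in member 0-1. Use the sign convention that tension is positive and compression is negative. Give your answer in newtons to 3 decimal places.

N=3 nodes, M=3 members, R=3 reactions → 2N=6, M+R=6
member 0 (0-1): L=2.9594, (cx,cy)=(0.5177,0.8556)
member 1 (0-2): L=3.0000, (cx,cy)=(1.0000,0.0000)
member 2 (1-2): L=2.9268, (cx,cy)=(0.5016,-0.8651)
solve A·x = −loads:
  F[0-1] = -2646.9644 N (compression)
  F[0-2] = -1139.9593 N (compression)
  F[1-2] = +2272.7598 N (tension)
  Rx@0 = +2510.2200 N
  Ry@0 = +2264.6868 N
  Ry@2 = -1966.1968 N

-2646.964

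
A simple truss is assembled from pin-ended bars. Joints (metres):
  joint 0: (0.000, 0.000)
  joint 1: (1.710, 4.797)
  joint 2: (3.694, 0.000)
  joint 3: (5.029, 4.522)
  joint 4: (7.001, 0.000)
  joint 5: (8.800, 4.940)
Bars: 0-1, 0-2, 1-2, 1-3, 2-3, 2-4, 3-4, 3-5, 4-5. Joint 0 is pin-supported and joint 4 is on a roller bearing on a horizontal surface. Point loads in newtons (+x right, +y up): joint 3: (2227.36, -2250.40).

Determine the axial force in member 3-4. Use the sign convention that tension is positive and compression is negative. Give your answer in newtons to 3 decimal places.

N=6 nodes, M=9 members, R=3 reactions → 2N=12, M+R=12
member 0 (0-1): L=5.0927, (cx,cy)=(0.3358,0.9419)
member 1 (0-2): L=3.6940, (cx,cy)=(1.0000,0.0000)
member 2 (1-2): L=5.1911, (cx,cy)=(0.3822,-0.9241)
member 3 (1-3): L=3.3304, (cx,cy)=(0.9966,-0.0826)
member 4 (2-3): L=4.7149, (cx,cy)=(0.2831,0.9591)
member 5 (2-4): L=3.3070, (cx,cy)=(1.0000,0.0000)
member 6 (3-4): L=4.9333, (cx,cy)=(0.3997,-0.9166)
member 7 (3-5): L=3.7941, (cx,cy)=(0.9939,0.1102)
member 8 (4-5): L=5.2574, (cx,cy)=(0.3422,0.9396)
solve A·x = −loads:
  F[0-1] = +854.3945 N (tension)
  F[0-2] = +1940.4743 N (tension)
  F[1-2] = -928.4466 N (compression)
  F[1-3] = +643.9304 N (tension)
  F[2-3] = +894.5688 N (tension)
  F[2-4] = +1332.3384 N (tension)
  F[3-4] = -3333.0632 N (compression)
  F[3-5] = -0.0000 N (compression)
  F[4-5] = +0.0000 N (tension)
  Rx@0 = -2227.3600 N
  Ry@0 = -804.7898 N
  Ry@4 = +3055.1898 N

-3333.063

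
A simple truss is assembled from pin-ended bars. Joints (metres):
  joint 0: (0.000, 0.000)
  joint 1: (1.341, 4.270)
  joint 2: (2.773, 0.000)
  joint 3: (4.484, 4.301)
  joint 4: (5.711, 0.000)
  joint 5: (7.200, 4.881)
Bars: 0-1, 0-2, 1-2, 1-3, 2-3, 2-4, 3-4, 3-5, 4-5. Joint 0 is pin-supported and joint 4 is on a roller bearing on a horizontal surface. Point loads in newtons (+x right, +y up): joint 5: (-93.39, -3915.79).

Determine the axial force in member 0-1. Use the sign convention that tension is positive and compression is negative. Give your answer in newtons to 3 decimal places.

986.446

N=6 nodes, M=9 members, R=3 reactions → 2N=12, M+R=12
member 0 (0-1): L=4.4756, (cx,cy)=(0.2996,0.9541)
member 1 (0-2): L=2.7730, (cx,cy)=(1.0000,0.0000)
member 2 (1-2): L=4.5037, (cx,cy)=(0.3180,-0.9481)
member 3 (1-3): L=3.1432, (cx,cy)=(1.0000,0.0099)
member 4 (2-3): L=4.6288, (cx,cy)=(0.3696,0.9292)
member 5 (2-4): L=2.9380, (cx,cy)=(1.0000,0.0000)
member 6 (3-4): L=4.4726, (cx,cy)=(0.2743,-0.9616)
member 7 (3-5): L=2.7772, (cx,cy)=(0.9779,0.2088)
member 8 (4-5): L=5.1031, (cx,cy)=(0.2918,0.9565)
solve A·x = −loads:
  F[0-1] = +986.4464 N (tension)
  F[0-2] = -388.9523 N (compression)
  F[1-2] = -986.3032 N (compression)
  F[1-3] = +609.1960 N (tension)
  F[2-3] = +1006.3961 N (tension)
  F[2-4] = -1074.5600 N (compression)
  F[3-4] = -717.1001 N (compression)
  F[3-5] = +1204.4559 N (tension)
  F[4-5] = -4356.9260 N (compression)
  Rx@0 = +93.3900 N
  Ry@0 = -941.1267 N
  Ry@4 = +4856.9167 N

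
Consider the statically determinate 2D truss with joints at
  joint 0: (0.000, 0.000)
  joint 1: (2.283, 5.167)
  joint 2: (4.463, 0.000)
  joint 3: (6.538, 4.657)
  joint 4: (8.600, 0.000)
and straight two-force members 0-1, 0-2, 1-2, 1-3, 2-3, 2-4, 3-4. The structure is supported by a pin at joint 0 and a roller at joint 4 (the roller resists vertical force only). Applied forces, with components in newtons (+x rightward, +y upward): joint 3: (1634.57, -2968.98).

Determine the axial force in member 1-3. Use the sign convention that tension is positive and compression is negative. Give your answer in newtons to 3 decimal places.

158.765

N=5 nodes, M=7 members, R=3 reactions → 2N=10, M+R=10
member 0 (0-1): L=5.6489, (cx,cy)=(0.4042,0.9147)
member 1 (0-2): L=4.4630, (cx,cy)=(1.0000,0.0000)
member 2 (1-2): L=5.6081, (cx,cy)=(0.3887,-0.9214)
member 3 (1-3): L=4.2855, (cx,cy)=(0.9929,-0.1190)
member 4 (2-3): L=5.0984, (cx,cy)=(0.4070,0.9134)
member 5 (2-4): L=4.1370, (cx,cy)=(1.0000,0.0000)
member 6 (3-4): L=5.0931, (cx,cy)=(0.4049,-0.9144)
solve A·x = −loads:
  F[0-1] = +189.4340 N (tension)
  F[0-2] = +1558.0102 N (tension)
  F[1-2] = -208.5716 N (compression)
  F[1-3] = +158.7654 N (tension)
  F[2-3] = +210.3806 N (tension)
  F[2-4] = +1391.3093 N (tension)
  F[3-4] = -3436.4955 N (compression)
  Rx@0 = -1634.5700 N
  Ry@0 = -173.2739 N
  Ry@4 = +3142.2539 N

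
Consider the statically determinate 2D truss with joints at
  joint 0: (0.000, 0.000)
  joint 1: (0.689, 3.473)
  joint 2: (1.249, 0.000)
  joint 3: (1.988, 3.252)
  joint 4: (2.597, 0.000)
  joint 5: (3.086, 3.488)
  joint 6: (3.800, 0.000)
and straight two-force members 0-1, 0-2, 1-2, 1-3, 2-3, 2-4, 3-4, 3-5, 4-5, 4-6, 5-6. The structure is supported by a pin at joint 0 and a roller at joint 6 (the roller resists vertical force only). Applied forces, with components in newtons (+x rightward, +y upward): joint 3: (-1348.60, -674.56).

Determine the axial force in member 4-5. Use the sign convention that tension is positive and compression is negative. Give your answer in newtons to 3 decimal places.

-870.891

N=7 nodes, M=11 members, R=3 reactions → 2N=14, M+R=14
member 0 (0-1): L=3.5407, (cx,cy)=(0.1946,0.9809)
member 1 (0-2): L=1.2490, (cx,cy)=(1.0000,0.0000)
member 2 (1-2): L=3.5179, (cx,cy)=(0.1592,-0.9872)
member 3 (1-3): L=1.3177, (cx,cy)=(0.9858,-0.1677)
member 4 (2-3): L=3.3349, (cx,cy)=(0.2216,0.9751)
member 5 (2-4): L=1.3480, (cx,cy)=(1.0000,0.0000)
member 6 (3-4): L=3.3085, (cx,cy)=(0.1841,-0.9829)
member 7 (3-5): L=1.1231, (cx,cy)=(0.9777,0.2101)
member 8 (4-5): L=3.5221, (cx,cy)=(0.1388,0.9903)
member 9 (4-6): L=1.2030, (cx,cy)=(1.0000,0.0000)
member 10 (5-6): L=3.5603, (cx,cy)=(0.2005,-0.9797)
solve A·x = −loads:
  F[0-1] = -1504.5376 N (compression)
  F[0-2] = -1055.8243 N (compression)
  F[1-2] = +1588.8785 N (tension)
  F[1-3] = -553.5469 N (compression)
  F[2-3] = -1608.6097 N (compression)
  F[2-4] = -446.4342 N (compression)
  F[3-4] = +877.4492 N (tension)
  F[3-5] = +291.4296 N (tension)
  F[4-5] = -870.8909 N (compression)
  F[4-6] = -164.0104 N (compression)
  F[5-6] = +817.8307 N (tension)
  Rx@0 = +1348.6000 N
  Ry@0 = +1475.7763 N
  Ry@6 = -801.2163 N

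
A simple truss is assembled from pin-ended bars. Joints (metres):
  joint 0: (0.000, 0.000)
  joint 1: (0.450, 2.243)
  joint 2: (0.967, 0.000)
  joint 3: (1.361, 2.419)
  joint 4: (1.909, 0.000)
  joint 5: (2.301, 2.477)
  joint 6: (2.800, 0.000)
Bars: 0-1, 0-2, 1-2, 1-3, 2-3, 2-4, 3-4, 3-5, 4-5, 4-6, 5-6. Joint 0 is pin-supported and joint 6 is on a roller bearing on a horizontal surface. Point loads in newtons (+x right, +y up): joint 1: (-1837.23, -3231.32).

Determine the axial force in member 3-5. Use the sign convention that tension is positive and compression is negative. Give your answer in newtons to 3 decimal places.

346.635

N=7 nodes, M=11 members, R=3 reactions → 2N=14, M+R=14
member 0 (0-1): L=2.2877, (cx,cy)=(0.1967,0.9805)
member 1 (0-2): L=0.9670, (cx,cy)=(1.0000,0.0000)
member 2 (1-2): L=2.3018, (cx,cy)=(0.2246,-0.9744)
member 3 (1-3): L=0.9278, (cx,cy)=(0.9818,0.1897)
member 4 (2-3): L=2.4509, (cx,cy)=(0.1608,0.9870)
member 5 (2-4): L=0.9420, (cx,cy)=(1.0000,0.0000)
member 6 (3-4): L=2.4803, (cx,cy)=(0.2209,-0.9753)
member 7 (3-5): L=0.9418, (cx,cy)=(0.9981,0.0616)
member 8 (4-5): L=2.5078, (cx,cy)=(0.1563,0.9877)
member 9 (4-6): L=0.8910, (cx,cy)=(1.0000,0.0000)
member 10 (5-6): L=2.5268, (cx,cy)=(0.1975,-0.9803)
solve A·x = −loads:
  F[0-1] = -4267.1207 N (compression)
  F[0-2] = -997.8680 N (compression)
  F[1-2] = +1125.1405 N (tension)
  F[1-3] = +758.9338 N (tension)
  F[2-3] = -1110.8408 N (compression)
  F[2-4] = -566.5777 N (compression)
  F[3-4] = +998.4555 N (tension)
  F[3-5] = +346.6354 N (tension)
  F[4-5] = -985.8995 N (compression)
  F[4-6] = -191.8709 N (compression)
  F[5-6] = +971.5675 N (tension)
  Rx@0 = +1837.2300 N
  Ry@0 = +4183.7532 N
  Ry@6 = -952.4332 N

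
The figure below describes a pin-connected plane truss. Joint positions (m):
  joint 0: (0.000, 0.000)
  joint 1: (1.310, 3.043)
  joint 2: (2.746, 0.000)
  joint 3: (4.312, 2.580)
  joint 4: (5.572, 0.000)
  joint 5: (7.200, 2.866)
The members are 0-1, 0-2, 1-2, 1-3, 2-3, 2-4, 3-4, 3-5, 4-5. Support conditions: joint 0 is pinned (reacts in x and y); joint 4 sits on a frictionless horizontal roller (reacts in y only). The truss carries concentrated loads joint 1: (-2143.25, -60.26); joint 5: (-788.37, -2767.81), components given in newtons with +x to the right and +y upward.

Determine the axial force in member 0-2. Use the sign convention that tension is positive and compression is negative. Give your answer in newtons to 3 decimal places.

-2581.458

N=6 nodes, M=9 members, R=3 reactions → 2N=12, M+R=12
member 0 (0-1): L=3.3130, (cx,cy)=(0.3954,0.9185)
member 1 (0-2): L=2.7460, (cx,cy)=(1.0000,0.0000)
member 2 (1-2): L=3.3648, (cx,cy)=(0.4268,-0.9044)
member 3 (1-3): L=3.0375, (cx,cy)=(0.9883,-0.1524)
member 4 (2-3): L=3.0181, (cx,cy)=(0.5189,0.8549)
member 5 (2-4): L=2.8260, (cx,cy)=(1.0000,0.0000)
member 6 (3-4): L=2.8712, (cx,cy)=(0.4388,-0.8986)
member 7 (3-5): L=2.9021, (cx,cy)=(0.9951,0.0985)
member 8 (4-5): L=3.2961, (cx,cy)=(0.4939,0.8695)
solve A·x = −loads:
  F[0-1] = -885.5603 N (compression)
  F[0-2] = -2581.4585 N (compression)
  F[1-2] = +568.3473 N (tension)
  F[1-3] = +1568.8678 N (tension)
  F[2-3] = -601.2638 N (compression)
  F[2-4] = -2026.9245 N (compression)
  F[3-4] = +929.6829 N (tension)
  F[3-5] = +834.6396 N (tension)
  F[4-5] = -3277.7804 N (compression)
  Rx@0 = +2931.6200 N
  Ry@0 = +813.3905 N
  Ry@4 = +2014.6795 N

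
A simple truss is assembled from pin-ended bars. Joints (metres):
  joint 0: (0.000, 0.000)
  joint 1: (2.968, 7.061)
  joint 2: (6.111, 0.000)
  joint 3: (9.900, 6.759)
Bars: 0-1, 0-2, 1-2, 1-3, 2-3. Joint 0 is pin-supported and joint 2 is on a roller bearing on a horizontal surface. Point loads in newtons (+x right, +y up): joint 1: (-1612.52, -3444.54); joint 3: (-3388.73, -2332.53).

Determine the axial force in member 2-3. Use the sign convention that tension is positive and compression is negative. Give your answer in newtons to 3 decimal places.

-2775.500

N=4 nodes, M=5 members, R=3 reactions → 2N=8, M+R=8
member 0 (0-1): L=7.6594, (cx,cy)=(0.3875,0.9219)
member 1 (0-2): L=6.1110, (cx,cy)=(1.0000,0.0000)
member 2 (1-2): L=7.7289, (cx,cy)=(0.4067,-0.9136)
member 3 (1-3): L=6.9386, (cx,cy)=(0.9991,-0.0435)
member 4 (2-3): L=7.7486, (cx,cy)=(0.4890,0.8723)
solve A·x = −loads:
  F[0-1] = -6439.7465 N (compression)
  F[0-2] = -2505.8701 N (compression)
  F[1-2] = +2824.6860 N (tension)
  F[1-3] = -2033.4585 N (compression)
  F[2-3] = -2775.5004 N (compression)
  Rx@0 = +5001.2500 N
  Ry@0 = +5936.6164 N
  Ry@2 = -159.5464 N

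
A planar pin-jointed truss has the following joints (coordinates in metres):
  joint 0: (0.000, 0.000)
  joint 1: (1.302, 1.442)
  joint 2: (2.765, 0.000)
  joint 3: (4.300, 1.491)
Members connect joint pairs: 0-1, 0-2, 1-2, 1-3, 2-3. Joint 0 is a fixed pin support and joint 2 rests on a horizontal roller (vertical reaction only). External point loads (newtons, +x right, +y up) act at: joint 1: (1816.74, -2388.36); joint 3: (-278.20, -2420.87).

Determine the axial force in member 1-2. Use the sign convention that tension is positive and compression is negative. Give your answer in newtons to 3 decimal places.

N=4 nodes, M=5 members, R=3 reactions → 2N=8, M+R=8
member 0 (0-1): L=1.9428, (cx,cy)=(0.6702,0.7422)
member 1 (0-2): L=2.7650, (cx,cy)=(1.0000,0.0000)
member 2 (1-2): L=2.0542, (cx,cy)=(0.7122,-0.7020)
member 3 (1-3): L=2.9984, (cx,cy)=(0.9999,0.0163)
member 4 (2-3): L=2.1399, (cx,cy)=(0.7173,0.6968)
solve A·x = −loads:
  F[0-1] = +1182.5202 N (tension)
  F[0-2] = +746.0643 N (tension)
  F[1-2] = -4600.2101 N (compression)
  F[1-3] = +2252.3051 N (tension)
  F[2-3] = -3527.3377 N (compression)
  Rx@0 = -1538.5400 N
  Ry@0 = -877.6881 N
  Ry@2 = +5686.9181 N

-4600.210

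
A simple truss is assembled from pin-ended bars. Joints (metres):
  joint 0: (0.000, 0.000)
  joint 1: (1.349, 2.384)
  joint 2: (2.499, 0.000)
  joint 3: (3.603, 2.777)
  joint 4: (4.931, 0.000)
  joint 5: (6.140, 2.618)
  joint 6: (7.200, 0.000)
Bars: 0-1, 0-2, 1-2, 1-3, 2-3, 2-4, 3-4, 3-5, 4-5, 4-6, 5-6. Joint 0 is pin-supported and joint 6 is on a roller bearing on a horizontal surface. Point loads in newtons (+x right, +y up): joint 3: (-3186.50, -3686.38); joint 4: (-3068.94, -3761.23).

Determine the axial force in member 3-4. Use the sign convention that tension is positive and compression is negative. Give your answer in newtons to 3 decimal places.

818.139

N=7 nodes, M=11 members, R=3 reactions → 2N=14, M+R=14
member 0 (0-1): L=2.7392, (cx,cy)=(0.4925,0.8703)
member 1 (0-2): L=2.4990, (cx,cy)=(1.0000,0.0000)
member 2 (1-2): L=2.6469, (cx,cy)=(0.4345,-0.9007)
member 3 (1-3): L=2.2880, (cx,cy)=(0.9851,0.1718)
member 4 (2-3): L=2.9884, (cx,cy)=(0.3694,0.9293)
member 5 (2-4): L=2.4320, (cx,cy)=(1.0000,0.0000)
member 6 (3-4): L=3.0782, (cx,cy)=(0.4314,-0.9022)
member 7 (3-5): L=2.5420, (cx,cy)=(0.9980,-0.0625)
member 8 (4-5): L=2.8837, (cx,cy)=(0.4193,0.9079)
member 9 (4-6): L=2.2690, (cx,cy)=(1.0000,0.0000)
member 10 (5-6): L=2.8245, (cx,cy)=(0.3753,-0.9269)
solve A·x = −loads:
  F[0-1] = -4890.1047 N (compression)
  F[0-2] = -3847.1699 N (compression)
  F[1-2] = +3928.6491 N (tension)
  F[1-3] = -4177.2501 N (compression)
  F[2-3] = -3807.8417 N (compression)
  F[2-4] = -733.5484 N (compression)
  F[3-4] = +818.1393 N (tension)
  F[3-5] = -2693.6286 N (compression)
  F[4-5] = +3329.9390 N (tension)
  F[4-6] = +1292.2569 N (tension)
  F[5-6] = -3443.3175 N (compression)
  Rx@0 = +6255.4400 N
  Ry@0 = +4255.9792 N
  Ry@6 = +3191.6308 N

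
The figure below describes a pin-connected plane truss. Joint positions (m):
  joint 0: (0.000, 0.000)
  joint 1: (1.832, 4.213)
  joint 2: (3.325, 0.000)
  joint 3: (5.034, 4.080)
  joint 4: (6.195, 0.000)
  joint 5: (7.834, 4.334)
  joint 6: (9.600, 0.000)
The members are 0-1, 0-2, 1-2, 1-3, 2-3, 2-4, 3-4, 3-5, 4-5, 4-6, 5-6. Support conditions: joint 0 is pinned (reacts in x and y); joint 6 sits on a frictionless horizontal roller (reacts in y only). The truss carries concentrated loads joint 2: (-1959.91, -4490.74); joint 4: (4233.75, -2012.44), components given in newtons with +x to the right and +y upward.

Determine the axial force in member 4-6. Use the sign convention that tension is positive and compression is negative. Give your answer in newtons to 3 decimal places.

N=7 nodes, M=11 members, R=3 reactions → 2N=14, M+R=14
member 0 (0-1): L=4.5941, (cx,cy)=(0.3988,0.9170)
member 1 (0-2): L=3.3250, (cx,cy)=(1.0000,0.0000)
member 2 (1-2): L=4.4697, (cx,cy)=(0.3340,-0.9426)
member 3 (1-3): L=3.2048, (cx,cy)=(0.9991,-0.0415)
member 4 (2-3): L=4.4235, (cx,cy)=(0.3863,0.9224)
member 5 (2-4): L=2.8700, (cx,cy)=(1.0000,0.0000)
member 6 (3-4): L=4.2420, (cx,cy)=(0.2737,-0.9618)
member 7 (3-5): L=2.8115, (cx,cy)=(0.9959,0.0903)
member 8 (4-5): L=4.6336, (cx,cy)=(0.3537,0.9353)
member 9 (4-6): L=3.4050, (cx,cy)=(1.0000,0.0000)
member 10 (5-6): L=4.6800, (cx,cy)=(0.3774,-0.9261)
solve A·x = −loads:
  F[0-1] = -3979.2199 N (compression)
  F[0-2] = +3860.6489 N (tension)
  F[1-2] = +4000.3142 N (tension)
  F[1-3] = -2925.5352 N (compression)
  F[2-3] = +780.8153 N (tension)
  F[2-4] = +6855.0981 N (tension)
  F[3-4] = -1094.0035 N (compression)
  F[3-5] = -2331.4605 N (compression)
  F[4-5] = +3276.4968 N (tension)
  F[4-6] = +1162.9518 N (tension)
  F[5-6] = -3081.8820 N (compression)
  Rx@0 = -2273.8400 N
  Ry@0 = +3649.1408 N
  Ry@6 = +2854.0392 N

1162.952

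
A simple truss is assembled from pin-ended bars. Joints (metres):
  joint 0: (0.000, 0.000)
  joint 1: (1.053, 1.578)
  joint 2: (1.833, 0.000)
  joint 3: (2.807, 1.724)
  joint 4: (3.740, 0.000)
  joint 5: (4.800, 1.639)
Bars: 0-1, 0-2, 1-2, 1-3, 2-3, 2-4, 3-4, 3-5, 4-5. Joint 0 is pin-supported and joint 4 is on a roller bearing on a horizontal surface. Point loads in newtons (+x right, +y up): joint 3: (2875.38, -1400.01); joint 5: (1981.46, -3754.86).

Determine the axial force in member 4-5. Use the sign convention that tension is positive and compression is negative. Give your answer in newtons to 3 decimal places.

-4253.730

N=6 nodes, M=9 members, R=3 reactions → 2N=12, M+R=12
member 0 (0-1): L=1.8971, (cx,cy)=(0.5551,0.8318)
member 1 (0-2): L=1.8330, (cx,cy)=(1.0000,0.0000)
member 2 (1-2): L=1.7603, (cx,cy)=(0.4431,-0.8965)
member 3 (1-3): L=1.7601, (cx,cy)=(0.9966,0.0830)
member 4 (2-3): L=1.9801, (cx,cy)=(0.4919,0.8707)
member 5 (2-4): L=1.9070, (cx,cy)=(1.0000,0.0000)
member 6 (3-4): L=1.9603, (cx,cy)=(0.4760,-0.8795)
member 7 (3-5): L=1.9948, (cx,cy)=(0.9991,-0.0426)
member 8 (4-5): L=1.9519, (cx,cy)=(0.5431,0.8397)
solve A·x = −loads:
  F[0-1] = +3496.9005 N (tension)
  F[0-2] = +2915.8326 N (tension)
  F[1-2] = -2943.3625 N (compression)
  F[1-3] = +3256.4892 N (tension)
  F[2-3] = +3030.6033 N (tension)
  F[2-4] = +120.8480 N (tension)
  F[3-4] = -5107.3776 N (compression)
  F[3-5] = +4295.3923 N (tension)
  F[4-5] = -4253.7302 N (compression)
  Rx@0 = -4856.8400 N
  Ry@0 = -2908.7461 N
  Ry@4 = +8063.6161 N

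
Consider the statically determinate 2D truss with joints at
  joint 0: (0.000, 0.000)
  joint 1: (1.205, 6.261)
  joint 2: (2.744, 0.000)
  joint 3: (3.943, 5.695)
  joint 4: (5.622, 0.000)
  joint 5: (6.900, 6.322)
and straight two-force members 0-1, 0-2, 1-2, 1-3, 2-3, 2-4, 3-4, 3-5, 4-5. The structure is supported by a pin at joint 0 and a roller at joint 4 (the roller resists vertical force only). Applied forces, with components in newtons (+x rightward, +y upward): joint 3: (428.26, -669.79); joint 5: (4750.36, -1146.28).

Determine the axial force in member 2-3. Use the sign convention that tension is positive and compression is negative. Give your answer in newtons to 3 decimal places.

N=6 nodes, M=9 members, R=3 reactions → 2N=12, M+R=12
member 0 (0-1): L=6.3759, (cx,cy)=(0.1890,0.9820)
member 1 (0-2): L=2.7440, (cx,cy)=(1.0000,0.0000)
member 2 (1-2): L=6.4474, (cx,cy)=(0.2387,-0.9711)
member 3 (1-3): L=2.7959, (cx,cy)=(0.9793,-0.2024)
member 4 (2-3): L=5.8198, (cx,cy)=(0.2060,0.9785)
member 5 (2-4): L=2.8780, (cx,cy)=(1.0000,0.0000)
member 6 (3-4): L=5.9373, (cx,cy)=(0.2828,-0.9592)
member 7 (3-5): L=3.0227, (cx,cy)=(0.9783,0.2074)
member 8 (4-5): L=6.4499, (cx,cy)=(0.1981,0.9802)
solve A·x = −loads:
  F[0-1] = +5943.3018 N (tension)
  F[0-2] = +4055.3786 N (tension)
  F[1-2] = -6583.5655 N (compression)
  F[1-3] = +2751.7258 N (tension)
  F[2-3] = +6533.4088 N (tension)
  F[2-4] = +1137.8624 N (tension)
  F[3-4] = -5632.1669 N (compression)
  F[3-5] = +5320.9254 N (tension)
  F[4-5] = -2295.4987 N (compression)
  Rx@0 = -5178.6200 N
  Ry@0 = -5836.1944 N
  Ry@4 = +7652.2644 N

6533.409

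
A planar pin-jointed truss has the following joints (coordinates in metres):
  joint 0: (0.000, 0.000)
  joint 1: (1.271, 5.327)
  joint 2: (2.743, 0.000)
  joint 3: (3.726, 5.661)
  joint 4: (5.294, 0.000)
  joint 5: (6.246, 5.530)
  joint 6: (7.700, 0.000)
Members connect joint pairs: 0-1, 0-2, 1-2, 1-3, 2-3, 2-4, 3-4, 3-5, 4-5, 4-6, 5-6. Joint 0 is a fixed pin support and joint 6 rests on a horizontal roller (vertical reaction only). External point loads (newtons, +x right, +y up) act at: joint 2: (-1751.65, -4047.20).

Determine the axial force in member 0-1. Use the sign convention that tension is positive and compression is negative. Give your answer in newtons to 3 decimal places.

N=7 nodes, M=11 members, R=3 reactions → 2N=14, M+R=14
member 0 (0-1): L=5.4765, (cx,cy)=(0.2321,0.9727)
member 1 (0-2): L=2.7430, (cx,cy)=(1.0000,0.0000)
member 2 (1-2): L=5.5266, (cx,cy)=(0.2663,-0.9639)
member 3 (1-3): L=2.4776, (cx,cy)=(0.9909,0.1348)
member 4 (2-3): L=5.7457, (cx,cy)=(0.1711,0.9853)
member 5 (2-4): L=2.5510, (cx,cy)=(1.0000,0.0000)
member 6 (3-4): L=5.8741, (cx,cy)=(0.2669,-0.9637)
member 7 (3-5): L=2.5234, (cx,cy)=(0.9987,-0.0519)
member 8 (4-5): L=5.6113, (cx,cy)=(0.1697,0.9855)
member 9 (4-6): L=2.4060, (cx,cy)=(1.0000,0.0000)
member 10 (5-6): L=5.7180, (cx,cy)=(0.2543,-0.9671)
solve A·x = −loads:
  F[0-1] = -2678.5858 N (compression)
  F[0-2] = -1130.0003 N (compression)
  F[1-2] = +2520.5899 N (tension)
  F[1-3] = -1304.9112 N (compression)
  F[2-3] = +1641.8675 N (tension)
  F[2-4] = +1012.1024 N (tension)
  F[3-4] = -1462.4964 N (compression)
  F[3-5] = -622.5539 N (compression)
  F[4-5] = +1430.1627 N (tension)
  F[4-6] = +379.0784 N (tension)
  F[5-6] = -1490.7520 N (compression)
  Rx@0 = +1751.6500 N
  Ry@0 = +2605.4507 N
  Ry@6 = +1441.7493 N

-2678.586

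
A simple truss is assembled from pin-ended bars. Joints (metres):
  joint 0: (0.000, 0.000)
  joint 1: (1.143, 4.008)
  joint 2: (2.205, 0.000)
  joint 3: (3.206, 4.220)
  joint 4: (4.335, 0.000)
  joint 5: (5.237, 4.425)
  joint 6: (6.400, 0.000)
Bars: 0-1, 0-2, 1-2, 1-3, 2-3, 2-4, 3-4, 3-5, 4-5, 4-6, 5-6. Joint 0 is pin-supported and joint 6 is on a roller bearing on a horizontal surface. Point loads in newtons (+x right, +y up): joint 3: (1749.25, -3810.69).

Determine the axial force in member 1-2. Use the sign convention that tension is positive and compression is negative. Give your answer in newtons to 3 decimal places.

731.578

N=7 nodes, M=11 members, R=3 reactions → 2N=14, M+R=14
member 0 (0-1): L=4.1678, (cx,cy)=(0.2742,0.9617)
member 1 (0-2): L=2.2050, (cx,cy)=(1.0000,0.0000)
member 2 (1-2): L=4.1463, (cx,cy)=(0.2561,-0.9666)
member 3 (1-3): L=2.0739, (cx,cy)=(0.9948,0.1022)
member 4 (2-3): L=4.3371, (cx,cy)=(0.2308,0.9730)
member 5 (2-4): L=2.1300, (cx,cy)=(1.0000,0.0000)
member 6 (3-4): L=4.3684, (cx,cy)=(0.2584,-0.9660)
member 7 (3-5): L=2.0413, (cx,cy)=(0.9949,0.1004)
member 8 (4-5): L=4.5160, (cx,cy)=(0.1997,0.9799)
member 9 (4-6): L=2.0650, (cx,cy)=(1.0000,0.0000)
member 10 (5-6): L=4.5753, (cx,cy)=(0.2542,-0.9672)
solve A·x = −loads:
  F[0-1] = -778.1971 N (compression)
  F[0-2] = +1962.6673 N (tension)
  F[1-2] = +731.5776 N (tension)
  F[1-3] = -402.9078 N (compression)
  F[2-3] = -726.7962 N (compression)
  F[2-4] = +2317.7914 N (tension)
  F[3-4] = -3322.4843 N (compression)
  F[3-5] = -1466.5218 N (compression)
  F[4-5] = +3275.6083 N (tension)
  F[4-6] = +804.8563 N (tension)
  F[5-6] = -3166.3313 N (compression)
  Rx@0 = -1749.2500 N
  Ry@0 = +748.3608 N
  Ry@6 = +3062.3292 N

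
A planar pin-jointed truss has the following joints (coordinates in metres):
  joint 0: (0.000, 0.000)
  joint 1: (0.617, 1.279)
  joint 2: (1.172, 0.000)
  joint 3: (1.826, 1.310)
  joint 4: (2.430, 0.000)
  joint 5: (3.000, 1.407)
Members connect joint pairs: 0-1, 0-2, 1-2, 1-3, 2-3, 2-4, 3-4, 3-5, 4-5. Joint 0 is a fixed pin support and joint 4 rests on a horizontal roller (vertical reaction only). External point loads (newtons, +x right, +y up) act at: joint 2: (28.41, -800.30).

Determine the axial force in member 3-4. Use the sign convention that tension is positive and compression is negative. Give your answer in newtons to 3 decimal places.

N=6 nodes, M=9 members, R=3 reactions → 2N=12, M+R=12
member 0 (0-1): L=1.4200, (cx,cy)=(0.4345,0.9007)
member 1 (0-2): L=1.1720, (cx,cy)=(1.0000,0.0000)
member 2 (1-2): L=1.3942, (cx,cy)=(0.3981,-0.9174)
member 3 (1-3): L=1.2094, (cx,cy)=(0.9997,0.0256)
member 4 (2-3): L=1.4642, (cx,cy)=(0.4467,0.8947)
member 5 (2-4): L=1.2580, (cx,cy)=(1.0000,0.0000)
member 6 (3-4): L=1.4425, (cx,cy)=(0.4187,-0.9081)
member 7 (3-5): L=1.1780, (cx,cy)=(0.9966,0.0823)
member 8 (4-5): L=1.5181, (cx,cy)=(0.3755,0.9268)
solve A·x = −loads:
  F[0-1] = -460.0012 N (compression)
  F[0-2] = +228.2773 N (tension)
  F[1-2] = +441.1424 N (tension)
  F[1-3] = -375.5965 N (compression)
  F[2-3] = +442.1770 N (tension)
  F[2-4] = +177.9671 N (tension)
  F[3-4] = -425.0403 N (compression)
  F[3-5] = +0.0000 N (tension)
  F[4-5] = -0.0000 N (compression)
  Rx@0 = -28.4100 N
  Ry@0 = +414.3117 N
  Ry@4 = +385.9883 N

-425.040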